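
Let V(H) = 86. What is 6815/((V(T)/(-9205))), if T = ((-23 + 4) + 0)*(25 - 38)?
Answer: -62732075/86 ≈ -7.2944e+5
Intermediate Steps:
T = 247 (T = (-19 + 0)*(-13) = -19*(-13) = 247)
6815/((V(T)/(-9205))) = 6815/((86/(-9205))) = 6815/((86*(-1/9205))) = 6815/(-86/9205) = 6815*(-9205/86) = -62732075/86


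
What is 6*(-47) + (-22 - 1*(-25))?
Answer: -279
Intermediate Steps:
6*(-47) + (-22 - 1*(-25)) = -282 + (-22 + 25) = -282 + 3 = -279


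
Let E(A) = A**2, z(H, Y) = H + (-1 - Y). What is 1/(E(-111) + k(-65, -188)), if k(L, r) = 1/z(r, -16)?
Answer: 173/2131532 ≈ 8.1162e-5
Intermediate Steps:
z(H, Y) = -1 + H - Y
k(L, r) = 1/(15 + r) (k(L, r) = 1/(-1 + r - 1*(-16)) = 1/(-1 + r + 16) = 1/(15 + r))
1/(E(-111) + k(-65, -188)) = 1/((-111)**2 + 1/(15 - 188)) = 1/(12321 + 1/(-173)) = 1/(12321 - 1/173) = 1/(2131532/173) = 173/2131532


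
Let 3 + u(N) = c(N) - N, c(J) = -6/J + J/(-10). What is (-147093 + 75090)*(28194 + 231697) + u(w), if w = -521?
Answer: -97494371046049/5210 ≈ -1.8713e+10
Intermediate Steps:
c(J) = -6/J - J/10 (c(J) = -6/J + J*(-1/10) = -6/J - J/10)
u(N) = -3 - 6/N - 11*N/10 (u(N) = -3 + ((-6/N - N/10) - N) = -3 + (-6/N - 11*N/10) = -3 - 6/N - 11*N/10)
(-147093 + 75090)*(28194 + 231697) + u(w) = (-147093 + 75090)*(28194 + 231697) + (-3 - 6/(-521) - 11/10*(-521)) = -72003*259891 + (-3 - 6*(-1/521) + 5731/10) = -18712931673 + (-3 + 6/521 + 5731/10) = -18712931673 + 2970281/5210 = -97494371046049/5210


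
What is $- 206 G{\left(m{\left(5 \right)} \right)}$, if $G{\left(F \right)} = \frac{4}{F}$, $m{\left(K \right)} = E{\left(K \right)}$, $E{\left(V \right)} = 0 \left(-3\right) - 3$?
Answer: $\frac{824}{3} \approx 274.67$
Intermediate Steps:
$E{\left(V \right)} = -3$ ($E{\left(V \right)} = 0 - 3 = -3$)
$m{\left(K \right)} = -3$
$- 206 G{\left(m{\left(5 \right)} \right)} = - 206 \frac{4}{-3} = - 206 \cdot 4 \left(- \frac{1}{3}\right) = \left(-206\right) \left(- \frac{4}{3}\right) = \frac{824}{3}$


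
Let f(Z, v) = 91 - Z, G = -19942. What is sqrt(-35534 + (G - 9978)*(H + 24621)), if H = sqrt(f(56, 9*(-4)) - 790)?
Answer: sqrt(-736695854 - 29920*I*sqrt(755)) ≈ 15.1 - 27142.0*I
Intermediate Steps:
H = I*sqrt(755) (H = sqrt((91 - 1*56) - 790) = sqrt((91 - 56) - 790) = sqrt(35 - 790) = sqrt(-755) = I*sqrt(755) ≈ 27.477*I)
sqrt(-35534 + (G - 9978)*(H + 24621)) = sqrt(-35534 + (-19942 - 9978)*(I*sqrt(755) + 24621)) = sqrt(-35534 - 29920*(24621 + I*sqrt(755))) = sqrt(-35534 + (-736660320 - 29920*I*sqrt(755))) = sqrt(-736695854 - 29920*I*sqrt(755))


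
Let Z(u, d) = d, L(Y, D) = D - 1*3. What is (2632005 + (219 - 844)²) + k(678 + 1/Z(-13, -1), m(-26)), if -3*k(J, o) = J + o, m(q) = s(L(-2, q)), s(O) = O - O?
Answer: 9067213/3 ≈ 3.0224e+6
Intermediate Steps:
L(Y, D) = -3 + D (L(Y, D) = D - 3 = -3 + D)
s(O) = 0
m(q) = 0
k(J, o) = -J/3 - o/3 (k(J, o) = -(J + o)/3 = -J/3 - o/3)
(2632005 + (219 - 844)²) + k(678 + 1/Z(-13, -1), m(-26)) = (2632005 + (219 - 844)²) + (-(678 + 1/(-1))/3 - ⅓*0) = (2632005 + (-625)²) + (-(678 - 1)/3 + 0) = (2632005 + 390625) + (-⅓*677 + 0) = 3022630 + (-677/3 + 0) = 3022630 - 677/3 = 9067213/3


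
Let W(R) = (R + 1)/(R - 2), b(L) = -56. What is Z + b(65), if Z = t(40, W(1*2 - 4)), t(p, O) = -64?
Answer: -120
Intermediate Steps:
W(R) = (1 + R)/(-2 + R)
Z = -64
Z + b(65) = -64 - 56 = -120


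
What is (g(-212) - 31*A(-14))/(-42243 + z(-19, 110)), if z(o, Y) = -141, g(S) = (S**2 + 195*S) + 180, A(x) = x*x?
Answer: 191/3532 ≈ 0.054077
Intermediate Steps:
A(x) = x**2
g(S) = 180 + S**2 + 195*S
(g(-212) - 31*A(-14))/(-42243 + z(-19, 110)) = ((180 + (-212)**2 + 195*(-212)) - 31*(-14)**2)/(-42243 - 141) = ((180 + 44944 - 41340) - 31*196)/(-42384) = (3784 - 6076)*(-1/42384) = -2292*(-1/42384) = 191/3532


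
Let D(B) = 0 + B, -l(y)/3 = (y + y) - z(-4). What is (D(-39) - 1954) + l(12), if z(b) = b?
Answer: -2077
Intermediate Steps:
l(y) = -12 - 6*y (l(y) = -3*((y + y) - 1*(-4)) = -3*(2*y + 4) = -3*(4 + 2*y) = -12 - 6*y)
D(B) = B
(D(-39) - 1954) + l(12) = (-39 - 1954) + (-12 - 6*12) = -1993 + (-12 - 72) = -1993 - 84 = -2077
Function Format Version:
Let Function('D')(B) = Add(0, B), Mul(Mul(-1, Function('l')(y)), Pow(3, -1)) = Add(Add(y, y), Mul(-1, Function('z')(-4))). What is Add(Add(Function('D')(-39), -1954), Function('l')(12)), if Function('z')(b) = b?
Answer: -2077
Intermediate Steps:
Function('l')(y) = Add(-12, Mul(-6, y)) (Function('l')(y) = Mul(-3, Add(Add(y, y), Mul(-1, -4))) = Mul(-3, Add(Mul(2, y), 4)) = Mul(-3, Add(4, Mul(2, y))) = Add(-12, Mul(-6, y)))
Function('D')(B) = B
Add(Add(Function('D')(-39), -1954), Function('l')(12)) = Add(Add(-39, -1954), Add(-12, Mul(-6, 12))) = Add(-1993, Add(-12, -72)) = Add(-1993, -84) = -2077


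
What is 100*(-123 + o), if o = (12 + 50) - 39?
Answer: -10000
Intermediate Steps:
o = 23 (o = 62 - 39 = 23)
100*(-123 + o) = 100*(-123 + 23) = 100*(-100) = -10000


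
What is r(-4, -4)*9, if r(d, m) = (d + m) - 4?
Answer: -108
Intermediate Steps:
r(d, m) = -4 + d + m
r(-4, -4)*9 = (-4 - 4 - 4)*9 = -12*9 = -108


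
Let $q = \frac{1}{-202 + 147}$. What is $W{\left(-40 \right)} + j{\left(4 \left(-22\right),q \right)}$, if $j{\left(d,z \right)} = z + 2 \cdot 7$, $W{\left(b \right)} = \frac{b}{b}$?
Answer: $\frac{824}{55} \approx 14.982$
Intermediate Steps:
$W{\left(b \right)} = 1$
$q = - \frac{1}{55}$ ($q = \frac{1}{-55} = - \frac{1}{55} \approx -0.018182$)
$j{\left(d,z \right)} = 14 + z$ ($j{\left(d,z \right)} = z + 14 = 14 + z$)
$W{\left(-40 \right)} + j{\left(4 \left(-22\right),q \right)} = 1 + \left(14 - \frac{1}{55}\right) = 1 + \frac{769}{55} = \frac{824}{55}$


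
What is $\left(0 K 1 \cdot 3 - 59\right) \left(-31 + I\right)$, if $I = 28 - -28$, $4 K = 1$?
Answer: $-1475$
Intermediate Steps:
$K = \frac{1}{4}$ ($K = \frac{1}{4} \cdot 1 = \frac{1}{4} \approx 0.25$)
$I = 56$ ($I = 28 + 28 = 56$)
$\left(0 K 1 \cdot 3 - 59\right) \left(-31 + I\right) = \left(0 \cdot \frac{1}{4} \cdot 1 \cdot 3 - 59\right) \left(-31 + 56\right) = \left(0 \cdot \frac{1}{4} \cdot 3 - 59\right) 25 = \left(0 \cdot 3 - 59\right) 25 = \left(0 - 59\right) 25 = \left(-59\right) 25 = -1475$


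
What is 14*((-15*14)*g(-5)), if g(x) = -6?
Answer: 17640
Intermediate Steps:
14*((-15*14)*g(-5)) = 14*(-15*14*(-6)) = 14*(-210*(-6)) = 14*1260 = 17640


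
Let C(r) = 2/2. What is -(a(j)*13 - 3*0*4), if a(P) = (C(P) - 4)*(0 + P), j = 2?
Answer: 78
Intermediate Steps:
C(r) = 1 (C(r) = 2*(½) = 1)
a(P) = -3*P (a(P) = (1 - 4)*(0 + P) = -3*P)
-(a(j)*13 - 3*0*4) = -(-3*2*13 - 3*0*4) = -(-6*13 + 0*4) = -(-78 + 0) = -1*(-78) = 78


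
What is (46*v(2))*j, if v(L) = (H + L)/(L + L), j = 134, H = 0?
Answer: 3082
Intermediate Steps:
v(L) = 1/2 (v(L) = (0 + L)/(L + L) = L/((2*L)) = L*(1/(2*L)) = 1/2)
(46*v(2))*j = (46*(1/2))*134 = 23*134 = 3082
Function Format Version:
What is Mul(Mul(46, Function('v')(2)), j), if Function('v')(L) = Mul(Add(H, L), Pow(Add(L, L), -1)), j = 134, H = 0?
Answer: 3082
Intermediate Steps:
Function('v')(L) = Rational(1, 2) (Function('v')(L) = Mul(Add(0, L), Pow(Add(L, L), -1)) = Mul(L, Pow(Mul(2, L), -1)) = Mul(L, Mul(Rational(1, 2), Pow(L, -1))) = Rational(1, 2))
Mul(Mul(46, Function('v')(2)), j) = Mul(Mul(46, Rational(1, 2)), 134) = Mul(23, 134) = 3082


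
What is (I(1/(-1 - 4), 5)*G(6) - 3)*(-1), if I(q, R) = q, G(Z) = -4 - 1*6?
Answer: 1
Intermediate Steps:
G(Z) = -10 (G(Z) = -4 - 6 = -10)
(I(1/(-1 - 4), 5)*G(6) - 3)*(-1) = (-10/(-1 - 4) - 3)*(-1) = (-10/(-5) - 3)*(-1) = (-⅕*(-10) - 3)*(-1) = (2 - 3)*(-1) = -1*(-1) = 1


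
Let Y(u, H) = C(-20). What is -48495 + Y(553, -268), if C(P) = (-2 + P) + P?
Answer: -48537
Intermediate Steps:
C(P) = -2 + 2*P
Y(u, H) = -42 (Y(u, H) = -2 + 2*(-20) = -2 - 40 = -42)
-48495 + Y(553, -268) = -48495 - 42 = -48537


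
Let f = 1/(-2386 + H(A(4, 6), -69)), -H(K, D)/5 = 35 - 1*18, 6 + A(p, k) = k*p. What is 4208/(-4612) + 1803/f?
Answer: -5136861641/1153 ≈ -4.4552e+6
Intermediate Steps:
A(p, k) = -6 + k*p
H(K, D) = -85 (H(K, D) = -5*(35 - 1*18) = -5*(35 - 18) = -5*17 = -85)
f = -1/2471 (f = 1/(-2386 - 85) = 1/(-2471) = -1/2471 ≈ -0.00040469)
4208/(-4612) + 1803/f = 4208/(-4612) + 1803/(-1/2471) = 4208*(-1/4612) + 1803*(-2471) = -1052/1153 - 4455213 = -5136861641/1153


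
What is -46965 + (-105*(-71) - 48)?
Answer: -39558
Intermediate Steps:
-46965 + (-105*(-71) - 48) = -46965 + (7455 - 48) = -46965 + 7407 = -39558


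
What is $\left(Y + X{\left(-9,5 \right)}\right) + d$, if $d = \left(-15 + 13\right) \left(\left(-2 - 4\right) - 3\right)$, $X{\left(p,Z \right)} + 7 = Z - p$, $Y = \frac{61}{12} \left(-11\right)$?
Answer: $- \frac{371}{12} \approx -30.917$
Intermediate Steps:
$Y = - \frac{671}{12}$ ($Y = 61 \cdot \frac{1}{12} \left(-11\right) = \frac{61}{12} \left(-11\right) = - \frac{671}{12} \approx -55.917$)
$X{\left(p,Z \right)} = -7 + Z - p$ ($X{\left(p,Z \right)} = -7 + \left(Z - p\right) = -7 + Z - p$)
$d = 18$ ($d = - 2 \left(-6 - 3\right) = \left(-2\right) \left(-9\right) = 18$)
$\left(Y + X{\left(-9,5 \right)}\right) + d = \left(- \frac{671}{12} - -7\right) + 18 = \left(- \frac{671}{12} + \left(-7 + 5 + 9\right)\right) + 18 = \left(- \frac{671}{12} + 7\right) + 18 = - \frac{587}{12} + 18 = - \frac{371}{12}$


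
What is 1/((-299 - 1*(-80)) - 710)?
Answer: -1/929 ≈ -0.0010764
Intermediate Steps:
1/((-299 - 1*(-80)) - 710) = 1/((-299 + 80) - 710) = 1/(-219 - 710) = 1/(-929) = -1/929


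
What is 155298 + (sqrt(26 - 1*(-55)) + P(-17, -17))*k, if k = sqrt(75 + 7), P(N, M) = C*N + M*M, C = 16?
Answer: 155298 + 26*sqrt(82) ≈ 1.5553e+5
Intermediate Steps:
P(N, M) = M**2 + 16*N (P(N, M) = 16*N + M*M = 16*N + M**2 = M**2 + 16*N)
k = sqrt(82) ≈ 9.0554
155298 + (sqrt(26 - 1*(-55)) + P(-17, -17))*k = 155298 + (sqrt(26 - 1*(-55)) + ((-17)**2 + 16*(-17)))*sqrt(82) = 155298 + (sqrt(26 + 55) + (289 - 272))*sqrt(82) = 155298 + (sqrt(81) + 17)*sqrt(82) = 155298 + (9 + 17)*sqrt(82) = 155298 + 26*sqrt(82)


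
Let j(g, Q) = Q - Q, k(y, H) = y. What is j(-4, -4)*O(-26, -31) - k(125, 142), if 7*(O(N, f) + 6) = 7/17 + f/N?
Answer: -125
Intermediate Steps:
j(g, Q) = 0
O(N, f) = -101/17 + f/(7*N) (O(N, f) = -6 + (7/17 + f/N)/7 = -6 + (1/17 + f/(7*N)) = -101/17 + f/(7*N))
j(-4, -4)*O(-26, -31) - k(125, 142) = 0*(-101/17 + (⅐)*(-31)/(-26)) - 1*125 = 0*(-101/17 + (⅐)*(-31)*(-1/26)) - 125 = 0*(-101/17 + 31/182) - 125 = 0*(-17855/3094) - 125 = 0 - 125 = -125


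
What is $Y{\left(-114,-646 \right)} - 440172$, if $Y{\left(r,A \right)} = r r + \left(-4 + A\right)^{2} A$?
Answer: $-273362176$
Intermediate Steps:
$Y{\left(r,A \right)} = r^{2} + A \left(-4 + A\right)^{2}$
$Y{\left(-114,-646 \right)} - 440172 = \left(\left(-114\right)^{2} - 646 \left(-4 - 646\right)^{2}\right) - 440172 = \left(12996 - 646 \left(-650\right)^{2}\right) - 440172 = \left(12996 - 272935000\right) - 440172 = -272922004 - 440172 = -273362176$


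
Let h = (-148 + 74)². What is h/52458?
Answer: 2738/26229 ≈ 0.10439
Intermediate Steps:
h = 5476 (h = (-74)² = 5476)
h/52458 = 5476/52458 = 5476*(1/52458) = 2738/26229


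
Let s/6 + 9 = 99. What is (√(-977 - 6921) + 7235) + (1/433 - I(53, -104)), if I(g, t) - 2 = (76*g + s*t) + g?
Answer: 25682097/433 + I*√7898 ≈ 59312.0 + 88.871*I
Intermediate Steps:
s = 540 (s = -54 + 6*99 = -54 + 594 = 540)
I(g, t) = 2 + 77*g + 540*t (I(g, t) = 2 + ((76*g + 540*t) + g) = 2 + (77*g + 540*t) = 2 + 77*g + 540*t)
(√(-977 - 6921) + 7235) + (1/433 - I(53, -104)) = (√(-977 - 6921) + 7235) + (1/433 - (2 + 77*53 + 540*(-104))) = (√(-7898) + 7235) + (1/433 - (2 + 4081 - 56160)) = (I*√7898 + 7235) + (1/433 - 1*(-52077)) = (7235 + I*√7898) + (1/433 + 52077) = (7235 + I*√7898) + 22549342/433 = 25682097/433 + I*√7898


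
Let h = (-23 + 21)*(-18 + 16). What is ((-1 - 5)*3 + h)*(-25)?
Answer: 350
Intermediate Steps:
h = 4 (h = -2*(-2) = 4)
((-1 - 5)*3 + h)*(-25) = ((-1 - 5)*3 + 4)*(-25) = (-6*3 + 4)*(-25) = (-18 + 4)*(-25) = -14*(-25) = 350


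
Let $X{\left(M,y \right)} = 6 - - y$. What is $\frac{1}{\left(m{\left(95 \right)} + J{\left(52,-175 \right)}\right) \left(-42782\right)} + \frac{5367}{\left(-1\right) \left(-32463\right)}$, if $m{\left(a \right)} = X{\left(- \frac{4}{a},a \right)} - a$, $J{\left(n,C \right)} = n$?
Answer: $\frac{4439135063}{26850753276} \approx 0.16533$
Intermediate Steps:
$X{\left(M,y \right)} = 6 + y$
$m{\left(a \right)} = 6$ ($m{\left(a \right)} = \left(6 + a\right) - a = 6$)
$\frac{1}{\left(m{\left(95 \right)} + J{\left(52,-175 \right)}\right) \left(-42782\right)} + \frac{5367}{\left(-1\right) \left(-32463\right)} = \frac{1}{\left(6 + 52\right) \left(-42782\right)} + \frac{5367}{\left(-1\right) \left(-32463\right)} = \frac{1}{58} \left(- \frac{1}{42782}\right) + \frac{5367}{32463} = \frac{1}{58} \left(- \frac{1}{42782}\right) + 5367 \cdot \frac{1}{32463} = - \frac{1}{2481356} + \frac{1789}{10821} = \frac{4439135063}{26850753276}$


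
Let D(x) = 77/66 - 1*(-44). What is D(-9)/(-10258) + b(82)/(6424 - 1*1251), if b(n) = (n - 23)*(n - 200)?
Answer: -429899059/318387804 ≈ -1.3502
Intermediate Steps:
D(x) = 271/6 (D(x) = 77*(1/66) + 44 = 7/6 + 44 = 271/6)
b(n) = (-200 + n)*(-23 + n) (b(n) = (-23 + n)*(-200 + n) = (-200 + n)*(-23 + n))
D(-9)/(-10258) + b(82)/(6424 - 1*1251) = (271/6)/(-10258) + (4600 + 82² - 223*82)/(6424 - 1*1251) = (271/6)*(-1/10258) + (4600 + 6724 - 18286)/(6424 - 1251) = -271/61548 - 6962/5173 = -429899059/318387804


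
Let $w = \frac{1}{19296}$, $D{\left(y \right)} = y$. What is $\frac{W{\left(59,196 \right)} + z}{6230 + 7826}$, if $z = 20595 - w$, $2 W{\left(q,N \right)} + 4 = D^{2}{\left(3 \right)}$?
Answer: $\frac{397449359}{271224576} \approx 1.4654$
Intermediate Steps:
$w = \frac{1}{19296} \approx 5.1824 \cdot 10^{-5}$
$W{\left(q,N \right)} = \frac{5}{2}$ ($W{\left(q,N \right)} = -2 + \frac{3^{2}}{2} = -2 + \frac{1}{2} \cdot 9 = -2 + \frac{9}{2} = \frac{5}{2}$)
$z = \frac{397401119}{19296}$ ($z = 20595 - \frac{1}{19296} = \frac{397401119}{19296} \approx 20595.0$)
$\frac{W{\left(59,196 \right)} + z}{6230 + 7826} = \frac{\frac{5}{2} + \frac{397401119}{19296}}{6230 + 7826} = \frac{397449359}{19296 \cdot 14056} = \frac{397449359}{19296} \cdot \frac{1}{14056} = \frac{397449359}{271224576}$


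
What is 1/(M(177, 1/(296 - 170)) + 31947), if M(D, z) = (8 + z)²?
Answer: 15876/508208653 ≈ 3.1239e-5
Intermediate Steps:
1/(M(177, 1/(296 - 170)) + 31947) = 1/((8 + 1/(296 - 170))² + 31947) = 1/((8 + 1/126)² + 31947) = 1/((1009/126)² + 31947) = 1/(1018081/15876 + 31947) = 1/(508208653/15876) = 15876/508208653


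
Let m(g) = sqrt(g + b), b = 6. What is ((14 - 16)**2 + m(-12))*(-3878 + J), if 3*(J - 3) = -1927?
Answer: -54208/3 - 13552*I*sqrt(6)/3 ≈ -18069.0 - 11065.0*I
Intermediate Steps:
J = -1918/3 (J = 3 + (1/3)*(-1927) = 3 - 1927/3 = -1918/3 ≈ -639.33)
m(g) = sqrt(6 + g) (m(g) = sqrt(g + 6) = sqrt(6 + g))
((14 - 16)**2 + m(-12))*(-3878 + J) = ((14 - 16)**2 + sqrt(6 - 12))*(-3878 - 1918/3) = ((-2)**2 + sqrt(-6))*(-13552/3) = (4 + I*sqrt(6))*(-13552/3) = -54208/3 - 13552*I*sqrt(6)/3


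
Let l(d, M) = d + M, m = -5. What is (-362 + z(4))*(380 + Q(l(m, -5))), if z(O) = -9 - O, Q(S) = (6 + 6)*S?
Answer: -97500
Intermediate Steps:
l(d, M) = M + d
Q(S) = 12*S
(-362 + z(4))*(380 + Q(l(m, -5))) = (-362 + (-9 - 1*4))*(380 + 12*(-5 - 5)) = (-362 + (-9 - 4))*(380 + 12*(-10)) = (-362 - 13)*(380 - 120) = -375*260 = -97500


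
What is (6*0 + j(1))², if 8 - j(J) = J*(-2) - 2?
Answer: 144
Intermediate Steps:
j(J) = 10 + 2*J (j(J) = 8 - (J*(-2) - 2) = 8 - (-2*J - 2) = 8 - (-2 - 2*J) = 8 + (2 + 2*J) = 10 + 2*J)
(6*0 + j(1))² = (6*0 + (10 + 2*1))² = (0 + (10 + 2))² = (0 + 12)² = 12² = 144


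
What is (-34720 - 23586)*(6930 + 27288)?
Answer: -1995114708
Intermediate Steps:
(-34720 - 23586)*(6930 + 27288) = -58306*34218 = -1995114708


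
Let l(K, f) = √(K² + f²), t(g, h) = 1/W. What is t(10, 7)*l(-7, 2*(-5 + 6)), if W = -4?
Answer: -√53/4 ≈ -1.8200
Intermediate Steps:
t(g, h) = -¼ (t(g, h) = 1/(-4) = -¼)
t(10, 7)*l(-7, 2*(-5 + 6)) = -√((-7)² + (2*(-5 + 6))²)/4 = -√(49 + (2*1)²)/4 = -√(49 + 2²)/4 = -√(49 + 4)/4 = -√53/4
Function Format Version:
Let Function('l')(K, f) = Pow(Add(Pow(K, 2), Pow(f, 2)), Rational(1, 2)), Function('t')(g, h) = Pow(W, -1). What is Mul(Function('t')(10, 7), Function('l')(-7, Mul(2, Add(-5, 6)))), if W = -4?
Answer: Mul(Rational(-1, 4), Pow(53, Rational(1, 2))) ≈ -1.8200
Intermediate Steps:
Function('t')(g, h) = Rational(-1, 4) (Function('t')(g, h) = Pow(-4, -1) = Rational(-1, 4))
Mul(Function('t')(10, 7), Function('l')(-7, Mul(2, Add(-5, 6)))) = Mul(Rational(-1, 4), Pow(Add(Pow(-7, 2), Pow(Mul(2, Add(-5, 6)), 2)), Rational(1, 2))) = Mul(Rational(-1, 4), Pow(Add(49, Pow(Mul(2, 1), 2)), Rational(1, 2))) = Mul(Rational(-1, 4), Pow(Add(49, Pow(2, 2)), Rational(1, 2))) = Mul(Rational(-1, 4), Pow(Add(49, 4), Rational(1, 2))) = Mul(Rational(-1, 4), Pow(53, Rational(1, 2)))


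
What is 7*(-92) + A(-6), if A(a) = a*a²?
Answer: -860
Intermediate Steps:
A(a) = a³
7*(-92) + A(-6) = 7*(-92) + (-6)³ = -644 - 216 = -860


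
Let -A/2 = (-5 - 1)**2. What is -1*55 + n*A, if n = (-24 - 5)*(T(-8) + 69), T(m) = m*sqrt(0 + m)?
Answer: 144017 - 33408*I*sqrt(2) ≈ 1.4402e+5 - 47246.0*I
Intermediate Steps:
T(m) = m**(3/2) (T(m) = m*sqrt(m) = m**(3/2))
A = -72 (A = -2*(-5 - 1)**2 = -2*(-6)**2 = -2*36 = -72)
n = -2001 + 464*I*sqrt(2) (n = (-24 - 5)*((-8)**(3/2) + 69) = -29*(-16*I*sqrt(2) + 69) = -29*(69 - 16*I*sqrt(2)) = -2001 + 464*I*sqrt(2) ≈ -2001.0 + 656.2*I)
-1*55 + n*A = -1*55 + (-2001 + 464*I*sqrt(2))*(-72) = -55 + (144072 - 33408*I*sqrt(2)) = 144017 - 33408*I*sqrt(2)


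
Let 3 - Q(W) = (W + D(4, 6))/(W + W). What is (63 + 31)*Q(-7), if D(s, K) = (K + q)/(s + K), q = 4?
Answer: 1692/7 ≈ 241.71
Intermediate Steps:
D(s, K) = (4 + K)/(K + s) (D(s, K) = (K + 4)/(s + K) = (4 + K)/(K + s))
Q(W) = 3 - (1 + W)/(2*W) (Q(W) = 3 - (W + (4 + 6)/(6 + 4))/(W + W) = 3 - (W + 10/10)/(2*W) = 3 - (W + (⅒)*10)*1/(2*W) = 3 - (W + 1)*1/(2*W) = 3 - (1 + W)*1/(2*W) = 3 - (1 + W)/(2*W))
(63 + 31)*Q(-7) = (63 + 31)*((½)*(-1 + 5*(-7))/(-7)) = 94*((½)*(-⅐)*(-1 - 35)) = 94*((½)*(-⅐)*(-36)) = 94*(18/7) = 1692/7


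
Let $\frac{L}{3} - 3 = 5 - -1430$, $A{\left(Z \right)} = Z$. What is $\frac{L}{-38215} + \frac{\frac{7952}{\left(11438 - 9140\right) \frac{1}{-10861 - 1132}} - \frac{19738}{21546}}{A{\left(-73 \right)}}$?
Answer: $\frac{6542546533447327}{11510446162005} \approx 568.4$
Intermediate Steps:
$L = 4314$ ($L = 9 + 3 \left(5 - -1430\right) = 9 + 3 \left(5 + 1430\right) = 9 + 3 \cdot 1435 = 9 + 4305 = 4314$)
$\frac{L}{-38215} + \frac{\frac{7952}{\left(11438 - 9140\right) \frac{1}{-10861 - 1132}} - \frac{19738}{21546}}{A{\left(-73 \right)}} = \frac{4314}{-38215} + \frac{\frac{7952}{\left(11438 - 9140\right) \frac{1}{-10861 - 1132}} - \frac{19738}{21546}}{-73} = 4314 \left(- \frac{1}{38215}\right) + \left(\frac{7952}{2298 \frac{1}{-11993}} - \frac{9869}{10773}\right) \left(- \frac{1}{73}\right) = - \frac{4314}{38215} + \left(\frac{7952}{2298 \left(- \frac{1}{11993}\right)} - \frac{9869}{10773}\right) \left(- \frac{1}{73}\right) = - \frac{4314}{38215} + \left(\frac{7952}{- \frac{2298}{11993}} - \frac{9869}{10773}\right) \left(- \frac{1}{73}\right) = - \frac{4314}{38215} + \left(7952 \left(- \frac{11993}{2298}\right) - \frac{9869}{10773}\right) \left(- \frac{1}{73}\right) = - \frac{4314}{38215} + \left(- \frac{47684168}{1149} - \frac{9869}{10773}\right) \left(- \frac{1}{73}\right) = - \frac{4314}{38215} - - \frac{171237627115}{301202307} = - \frac{4314}{38215} + \frac{171237627115}{301202307} = \frac{6542546533447327}{11510446162005}$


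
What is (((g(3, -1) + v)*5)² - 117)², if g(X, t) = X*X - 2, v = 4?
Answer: 8456464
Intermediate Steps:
g(X, t) = -2 + X² (g(X, t) = X² - 2 = -2 + X²)
(((g(3, -1) + v)*5)² - 117)² = ((((-2 + 3²) + 4)*5)² - 117)² = ((((-2 + 9) + 4)*5)² - 117)² = (((7 + 4)*5)² - 117)² = ((11*5)² - 117)² = (55² - 117)² = (3025 - 117)² = 2908² = 8456464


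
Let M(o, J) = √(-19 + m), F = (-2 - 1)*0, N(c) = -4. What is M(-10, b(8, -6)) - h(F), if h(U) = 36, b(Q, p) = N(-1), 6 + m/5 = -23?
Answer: -36 + 2*I*√41 ≈ -36.0 + 12.806*I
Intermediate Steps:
m = -145 (m = -30 + 5*(-23) = -30 - 115 = -145)
F = 0 (F = -3*0 = 0)
b(Q, p) = -4
M(o, J) = 2*I*√41 (M(o, J) = √(-19 - 145) = √(-164) = 2*I*√41)
M(-10, b(8, -6)) - h(F) = 2*I*√41 - 1*36 = 2*I*√41 - 36 = -36 + 2*I*√41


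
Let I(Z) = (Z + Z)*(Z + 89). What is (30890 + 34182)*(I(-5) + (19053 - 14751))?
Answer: 225279264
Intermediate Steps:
I(Z) = 2*Z*(89 + Z) (I(Z) = (2*Z)*(89 + Z) = 2*Z*(89 + Z))
(30890 + 34182)*(I(-5) + (19053 - 14751)) = (30890 + 34182)*(2*(-5)*(89 - 5) + (19053 - 14751)) = 65072*(2*(-5)*84 + 4302) = 65072*(-840 + 4302) = 65072*3462 = 225279264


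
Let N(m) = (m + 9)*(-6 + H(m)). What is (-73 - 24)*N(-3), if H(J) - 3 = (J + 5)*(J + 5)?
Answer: -582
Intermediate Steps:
H(J) = 3 + (5 + J)² (H(J) = 3 + (J + 5)*(J + 5) = 3 + (5 + J)*(5 + J) = 3 + (5 + J)²)
N(m) = (-3 + (5 + m)²)*(9 + m) (N(m) = (m + 9)*(-6 + (3 + (5 + m)²)) = (9 + m)*(-3 + (5 + m)²) = (-3 + (5 + m)²)*(9 + m))
(-73 - 24)*N(-3) = (-73 - 24)*(198 + (-3)³ + 19*(-3)² + 112*(-3)) = -97*(198 - 27 + 19*9 - 336) = -97*(198 - 27 + 171 - 336) = -97*6 = -582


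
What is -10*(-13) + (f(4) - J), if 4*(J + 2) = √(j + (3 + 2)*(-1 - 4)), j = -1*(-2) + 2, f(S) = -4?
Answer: 128 - I*√21/4 ≈ 128.0 - 1.1456*I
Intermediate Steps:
j = 4 (j = 2 + 2 = 4)
J = -2 + I*√21/4 (J = -2 + √(4 + (3 + 2)*(-1 - 4))/4 = -2 + √(4 + 5*(-5))/4 = -2 + √(4 - 25)/4 = -2 + √(-21)/4 = -2 + (I*√21)/4 = -2 + I*√21/4 ≈ -2.0 + 1.1456*I)
-10*(-13) + (f(4) - J) = -10*(-13) + (-4 - (-2 + I*√21/4)) = 130 + (-4 + (2 - I*√21/4)) = 130 + (-2 - I*√21/4) = 128 - I*√21/4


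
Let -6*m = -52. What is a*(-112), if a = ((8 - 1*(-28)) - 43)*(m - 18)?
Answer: -21952/3 ≈ -7317.3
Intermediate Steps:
m = 26/3 (m = -⅙*(-52) = 26/3 ≈ 8.6667)
a = 196/3 (a = ((8 - 1*(-28)) - 43)*(26/3 - 18) = ((8 + 28) - 43)*(-28/3) = (36 - 43)*(-28/3) = -7*(-28/3) = 196/3 ≈ 65.333)
a*(-112) = (196/3)*(-112) = -21952/3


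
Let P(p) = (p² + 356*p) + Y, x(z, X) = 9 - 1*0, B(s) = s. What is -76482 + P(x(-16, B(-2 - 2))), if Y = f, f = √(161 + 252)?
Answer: -73197 + √413 ≈ -73177.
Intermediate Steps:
f = √413 ≈ 20.322
Y = √413 ≈ 20.322
x(z, X) = 9 (x(z, X) = 9 + 0 = 9)
P(p) = √413 + p² + 356*p (P(p) = (p² + 356*p) + √413 = √413 + p² + 356*p)
-76482 + P(x(-16, B(-2 - 2))) = -76482 + (√413 + 9² + 356*9) = -76482 + (√413 + 81 + 3204) = -76482 + (3285 + √413) = -73197 + √413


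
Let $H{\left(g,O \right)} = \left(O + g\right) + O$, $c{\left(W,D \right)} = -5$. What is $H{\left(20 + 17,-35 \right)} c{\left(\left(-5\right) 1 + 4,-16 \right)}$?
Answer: $165$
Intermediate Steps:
$H{\left(g,O \right)} = g + 2 O$
$H{\left(20 + 17,-35 \right)} c{\left(\left(-5\right) 1 + 4,-16 \right)} = \left(\left(20 + 17\right) + 2 \left(-35\right)\right) \left(-5\right) = \left(37 - 70\right) \left(-5\right) = \left(-33\right) \left(-5\right) = 165$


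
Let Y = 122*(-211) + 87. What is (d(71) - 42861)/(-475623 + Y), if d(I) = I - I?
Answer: 42861/501278 ≈ 0.085503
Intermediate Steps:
Y = -25655 (Y = -25742 + 87 = -25655)
d(I) = 0
(d(71) - 42861)/(-475623 + Y) = (0 - 42861)/(-475623 - 25655) = -42861/(-501278) = -42861*(-1/501278) = 42861/501278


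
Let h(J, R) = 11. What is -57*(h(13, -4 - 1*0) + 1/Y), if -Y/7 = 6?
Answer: -8759/14 ≈ -625.64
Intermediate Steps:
Y = -42 (Y = -7*6 = -42)
-57*(h(13, -4 - 1*0) + 1/Y) = -57*(11 + 1/(-42)) = -57*(11 - 1/42) = -57*461/42 = -8759/14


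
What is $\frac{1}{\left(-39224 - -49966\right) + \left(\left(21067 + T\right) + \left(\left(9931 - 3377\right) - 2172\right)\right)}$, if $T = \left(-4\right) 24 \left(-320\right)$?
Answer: $\frac{1}{66911} \approx 1.4945 \cdot 10^{-5}$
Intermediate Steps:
$T = 30720$ ($T = \left(-96\right) \left(-320\right) = 30720$)
$\frac{1}{\left(-39224 - -49966\right) + \left(\left(21067 + T\right) + \left(\left(9931 - 3377\right) - 2172\right)\right)} = \frac{1}{\left(-39224 - -49966\right) + \left(\left(21067 + 30720\right) + \left(\left(9931 - 3377\right) - 2172\right)\right)} = \frac{1}{\left(-39224 + 49966\right) + \left(51787 + \left(6554 - 2172\right)\right)} = \frac{1}{10742 + \left(51787 + 4382\right)} = \frac{1}{10742 + 56169} = \frac{1}{66911}$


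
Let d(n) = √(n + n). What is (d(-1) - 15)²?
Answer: (15 - I*√2)² ≈ 223.0 - 42.426*I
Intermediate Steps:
d(n) = √2*√n (d(n) = √(2*n) = √2*√n)
(d(-1) - 15)² = (√2*√(-1) - 15)² = (√2*I - 15)² = (I*√2 - 15)² = (-15 + I*√2)²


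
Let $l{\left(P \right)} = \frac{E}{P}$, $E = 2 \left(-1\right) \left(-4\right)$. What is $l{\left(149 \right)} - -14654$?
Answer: $\frac{2183454}{149} \approx 14654.0$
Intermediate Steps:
$E = 8$ ($E = \left(-2\right) \left(-4\right) = 8$)
$l{\left(P \right)} = \frac{8}{P}$
$l{\left(149 \right)} - -14654 = \frac{8}{149} - -14654 = 8 \cdot \frac{1}{149} + 14654 = \frac{8}{149} + 14654 = \frac{2183454}{149}$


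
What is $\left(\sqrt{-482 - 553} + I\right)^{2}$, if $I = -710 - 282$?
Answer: $983029 - 5952 i \sqrt{115} \approx 9.8303 \cdot 10^{5} - 63828.0 i$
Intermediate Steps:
$I = -992$
$\left(\sqrt{-482 - 553} + I\right)^{2} = \left(\sqrt{-482 - 553} - 992\right)^{2} = \left(\sqrt{-1035} - 992\right)^{2} = \left(3 i \sqrt{115} - 992\right)^{2} = \left(-992 + 3 i \sqrt{115}\right)^{2}$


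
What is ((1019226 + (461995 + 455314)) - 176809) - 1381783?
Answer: 377943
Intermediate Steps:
((1019226 + (461995 + 455314)) - 176809) - 1381783 = ((1019226 + 917309) - 176809) - 1381783 = (1936535 - 176809) - 1381783 = 1759726 - 1381783 = 377943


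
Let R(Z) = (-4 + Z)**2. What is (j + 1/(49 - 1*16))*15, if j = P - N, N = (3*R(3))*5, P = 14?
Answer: -160/11 ≈ -14.545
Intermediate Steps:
N = 15 (N = (3*(-4 + 3)**2)*5 = (3*(-1)**2)*5 = (3*1)*5 = 3*5 = 15)
j = -1 (j = 14 - 1*15 = 14 - 15 = -1)
(j + 1/(49 - 1*16))*15 = (-1 + 1/(49 - 1*16))*15 = (-1 + 1/(49 - 16))*15 = (-1 + 1/33)*15 = -32/33*15 = -160/11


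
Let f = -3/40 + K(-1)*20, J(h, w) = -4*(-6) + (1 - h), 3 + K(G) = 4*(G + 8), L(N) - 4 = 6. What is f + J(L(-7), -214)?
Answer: 20597/40 ≈ 514.92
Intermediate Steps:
L(N) = 10 (L(N) = 4 + 6 = 10)
K(G) = 29 + 4*G (K(G) = -3 + 4*(G + 8) = -3 + 4*(8 + G) = -3 + (32 + 4*G) = 29 + 4*G)
J(h, w) = 25 - h (J(h, w) = 24 + (1 - h) = 25 - h)
f = 19997/40 (f = -3/40 + (29 + 4*(-1))*20 = -3*1/40 + (29 - 4)*20 = -3/40 + 25*20 = -3/40 + 500 = 19997/40 ≈ 499.92)
f + J(L(-7), -214) = 19997/40 + (25 - 1*10) = 19997/40 + (25 - 10) = 19997/40 + 15 = 20597/40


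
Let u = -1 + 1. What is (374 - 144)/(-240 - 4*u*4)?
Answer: -23/24 ≈ -0.95833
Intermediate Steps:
u = 0
(374 - 144)/(-240 - 4*u*4) = (374 - 144)/(-240 - 4*0*4) = 230/(-240 + 0*4) = 230/(-240 + 0) = 230/(-240) = 230*(-1/240) = -23/24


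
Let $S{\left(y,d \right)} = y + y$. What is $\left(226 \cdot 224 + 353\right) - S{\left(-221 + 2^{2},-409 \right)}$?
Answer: $51411$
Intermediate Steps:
$S{\left(y,d \right)} = 2 y$
$\left(226 \cdot 224 + 353\right) - S{\left(-221 + 2^{2},-409 \right)} = \left(226 \cdot 224 + 353\right) - 2 \left(-221 + 2^{2}\right) = \left(50624 + 353\right) - 2 \left(-221 + 4\right) = 50977 - 2 \left(-217\right) = 50977 - -434 = 50977 + 434 = 51411$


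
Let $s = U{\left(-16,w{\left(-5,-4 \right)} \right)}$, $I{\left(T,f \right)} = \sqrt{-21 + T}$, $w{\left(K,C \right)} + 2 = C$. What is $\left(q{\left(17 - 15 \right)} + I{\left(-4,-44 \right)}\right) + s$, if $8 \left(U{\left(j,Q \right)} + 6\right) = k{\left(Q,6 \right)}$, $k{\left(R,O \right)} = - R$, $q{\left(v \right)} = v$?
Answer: $- \frac{13}{4} + 5 i \approx -3.25 + 5.0 i$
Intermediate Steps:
$w{\left(K,C \right)} = -2 + C$
$U{\left(j,Q \right)} = -6 - \frac{Q}{8}$ ($U{\left(j,Q \right)} = -6 + \frac{\left(-1\right) Q}{8} = -6 - \frac{Q}{8}$)
$s = - \frac{21}{4}$ ($s = -6 - \frac{-2 - 4}{8} = -6 - - \frac{3}{4} = -6 + \frac{3}{4} = - \frac{21}{4} \approx -5.25$)
$\left(q{\left(17 - 15 \right)} + I{\left(-4,-44 \right)}\right) + s = \left(\left(17 - 15\right) + \sqrt{-21 - 4}\right) - \frac{21}{4} = \left(\left(17 - 15\right) + \sqrt{-25}\right) - \frac{21}{4} = \left(2 + 5 i\right) - \frac{21}{4} = - \frac{13}{4} + 5 i$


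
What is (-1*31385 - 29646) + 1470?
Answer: -59561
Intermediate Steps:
(-1*31385 - 29646) + 1470 = (-31385 - 29646) + 1470 = -61031 + 1470 = -59561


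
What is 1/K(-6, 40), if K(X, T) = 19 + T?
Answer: 1/59 ≈ 0.016949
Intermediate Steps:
1/K(-6, 40) = 1/(19 + 40) = 1/59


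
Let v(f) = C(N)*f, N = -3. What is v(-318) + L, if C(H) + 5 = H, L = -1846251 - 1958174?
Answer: -3801881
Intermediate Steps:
L = -3804425
C(H) = -5 + H
v(f) = -8*f (v(f) = (-5 - 3)*f = -8*f)
v(-318) + L = -8*(-318) - 3804425 = 2544 - 3804425 = -3801881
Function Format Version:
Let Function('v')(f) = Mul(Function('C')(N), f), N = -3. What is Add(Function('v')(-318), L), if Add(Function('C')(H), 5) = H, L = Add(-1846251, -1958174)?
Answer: -3801881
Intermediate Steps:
L = -3804425
Function('C')(H) = Add(-5, H)
Function('v')(f) = Mul(-8, f) (Function('v')(f) = Mul(Add(-5, -3), f) = Mul(-8, f))
Add(Function('v')(-318), L) = Add(Mul(-8, -318), -3804425) = Add(2544, -3804425) = -3801881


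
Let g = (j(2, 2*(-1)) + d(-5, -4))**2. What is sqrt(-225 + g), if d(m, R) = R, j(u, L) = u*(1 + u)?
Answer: I*sqrt(221) ≈ 14.866*I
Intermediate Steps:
g = 4 (g = (2*(1 + 2) - 4)**2 = (2*3 - 4)**2 = (6 - 4)**2 = 2**2 = 4)
sqrt(-225 + g) = sqrt(-225 + 4) = sqrt(-221) = I*sqrt(221)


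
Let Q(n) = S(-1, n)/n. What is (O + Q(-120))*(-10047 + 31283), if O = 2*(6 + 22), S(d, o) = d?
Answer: 35681789/30 ≈ 1.1894e+6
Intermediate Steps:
O = 56 (O = 2*28 = 56)
Q(n) = -1/n
(O + Q(-120))*(-10047 + 31283) = (56 - 1/(-120))*(-10047 + 31283) = (56 - 1*(-1/120))*21236 = (56 + 1/120)*21236 = (6721/120)*21236 = 35681789/30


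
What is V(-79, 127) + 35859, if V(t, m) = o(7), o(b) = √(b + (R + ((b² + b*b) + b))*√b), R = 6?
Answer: 35859 + √(7 + 111*√7) ≈ 35876.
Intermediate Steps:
o(b) = √(b + √b*(6 + b + 2*b²)) (o(b) = √(b + (6 + ((b² + b*b) + b))*√b) = √(b + (6 + ((b² + b²) + b))*√b) = √(b + (6 + (2*b² + b))*√b) = √(b + (6 + (b + 2*b²))*√b) = √(b + (6 + b + 2*b²)*√b) = √(b + √b*(6 + b + 2*b²)))
V(t, m) = √(7 + 111*√7) (V(t, m) = √(7 + 7^(3/2) + 2*7^(5/2) + 6*√7) = √(7 + 7*√7 + 2*(49*√7) + 6*√7) = √(7 + 7*√7 + 98*√7 + 6*√7) = √(7 + 111*√7))
V(-79, 127) + 35859 = √(7 + 111*√7) + 35859 = 35859 + √(7 + 111*√7)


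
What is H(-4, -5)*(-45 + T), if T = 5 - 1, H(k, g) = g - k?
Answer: 41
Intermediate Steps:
T = 4
H(-4, -5)*(-45 + T) = (-5 - 1*(-4))*(-45 + 4) = (-5 + 4)*(-41) = -1*(-41) = 41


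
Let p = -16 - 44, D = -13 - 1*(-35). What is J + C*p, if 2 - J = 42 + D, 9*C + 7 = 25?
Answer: -182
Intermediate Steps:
D = 22 (D = -13 + 35 = 22)
C = 2 (C = -7/9 + (1/9)*25 = -7/9 + 25/9 = 2)
J = -62 (J = 2 - (42 + 22) = 2 - 1*64 = 2 - 64 = -62)
p = -60
J + C*p = -62 + 2*(-60) = -62 - 120 = -182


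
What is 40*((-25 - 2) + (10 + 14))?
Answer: -120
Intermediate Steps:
40*((-25 - 2) + (10 + 14)) = 40*(-27 + 24) = 40*(-3) = -120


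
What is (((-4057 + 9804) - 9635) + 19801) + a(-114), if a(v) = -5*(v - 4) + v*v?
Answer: 29499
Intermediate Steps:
a(v) = 20 + v² - 5*v (a(v) = -5*(-4 + v) + v² = (20 - 5*v) + v² = 20 + v² - 5*v)
(((-4057 + 9804) - 9635) + 19801) + a(-114) = (((-4057 + 9804) - 9635) + 19801) + (20 + (-114)² - 5*(-114)) = ((5747 - 9635) + 19801) + (20 + 12996 + 570) = (-3888 + 19801) + 13586 = 15913 + 13586 = 29499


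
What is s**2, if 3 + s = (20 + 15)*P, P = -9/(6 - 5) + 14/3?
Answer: 215296/9 ≈ 23922.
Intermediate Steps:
P = -13/3 (P = -9/1 + 14*(1/3) = -9*1 + 14/3 = -9 + 14/3 = -13/3 ≈ -4.3333)
s = -464/3 (s = -3 + (20 + 15)*(-13/3) = -3 + 35*(-13/3) = -3 - 455/3 = -464/3 ≈ -154.67)
s**2 = (-464/3)**2 = 215296/9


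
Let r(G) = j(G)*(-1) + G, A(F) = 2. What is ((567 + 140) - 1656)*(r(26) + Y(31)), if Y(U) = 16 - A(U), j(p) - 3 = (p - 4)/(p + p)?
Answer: -69423/2 ≈ -34712.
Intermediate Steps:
j(p) = 3 + (-4 + p)/(2*p) (j(p) = 3 + (p - 4)/(p + p) = 3 + (-4 + p)/((2*p)) = 3 + (-4 + p)*(1/(2*p)) = 3 + (-4 + p)/(2*p))
Y(U) = 14 (Y(U) = 16 - 1*2 = 16 - 2 = 14)
r(G) = -7/2 + G + 2/G (r(G) = (7/2 - 2/G)*(-1) + G = (-7/2 + 2/G) + G = -7/2 + G + 2/G)
((567 + 140) - 1656)*(r(26) + Y(31)) = ((567 + 140) - 1656)*((-7/2 + 26 + 2/26) + 14) = (707 - 1656)*((-7/2 + 26 + 2*(1/26)) + 14) = -949*((-7/2 + 26 + 1/13) + 14) = -949*(587/26 + 14) = -949*951/26 = -69423/2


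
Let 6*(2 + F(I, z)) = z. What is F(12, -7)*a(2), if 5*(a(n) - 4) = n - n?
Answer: -38/3 ≈ -12.667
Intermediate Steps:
F(I, z) = -2 + z/6
a(n) = 4 (a(n) = 4 + (n - n)/5 = 4 + (1/5)*0 = 4 + 0 = 4)
F(12, -7)*a(2) = (-2 + (1/6)*(-7))*4 = (-2 - 7/6)*4 = -19/6*4 = -38/3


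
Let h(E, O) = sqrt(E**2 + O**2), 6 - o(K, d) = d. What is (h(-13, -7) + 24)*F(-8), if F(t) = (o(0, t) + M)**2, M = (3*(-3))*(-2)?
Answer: 24576 + 1024*sqrt(218) ≈ 39695.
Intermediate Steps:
o(K, d) = 6 - d
M = 18 (M = -9*(-2) = 18)
F(t) = (24 - t)**2 (F(t) = ((6 - t) + 18)**2 = (24 - t)**2)
(h(-13, -7) + 24)*F(-8) = (sqrt((-13)**2 + (-7)**2) + 24)*(-24 - 8)**2 = (sqrt(169 + 49) + 24)*(-32)**2 = (sqrt(218) + 24)*1024 = (24 + sqrt(218))*1024 = 24576 + 1024*sqrt(218)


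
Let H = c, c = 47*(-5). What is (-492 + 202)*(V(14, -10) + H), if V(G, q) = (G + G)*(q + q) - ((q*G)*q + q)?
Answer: 633650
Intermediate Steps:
c = -235
H = -235
V(G, q) = -q - G*q² + 4*G*q (V(G, q) = (2*G)*(2*q) - ((G*q)*q + q) = 4*G*q - (G*q² + q) = 4*G*q - (q + G*q²) = 4*G*q + (-q - G*q²) = -q - G*q² + 4*G*q)
(-492 + 202)*(V(14, -10) + H) = (-492 + 202)*(-10*(-1 + 4*14 - 1*14*(-10)) - 235) = -290*(-10*(-1 + 56 + 140) - 235) = -290*(-10*195 - 235) = -290*(-1950 - 235) = -290*(-2185) = 633650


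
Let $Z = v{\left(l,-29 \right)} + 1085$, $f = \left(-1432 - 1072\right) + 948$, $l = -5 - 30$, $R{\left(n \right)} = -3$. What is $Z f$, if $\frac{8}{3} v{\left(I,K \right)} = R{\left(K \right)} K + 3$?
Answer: $-1740775$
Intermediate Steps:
$l = -35$ ($l = -5 - 30 = -35$)
$v{\left(I,K \right)} = \frac{9}{8} - \frac{9 K}{8}$ ($v{\left(I,K \right)} = \frac{3 \left(- 3 K + 3\right)}{8} = \frac{3 \left(3 - 3 K\right)}{8} = \frac{9}{8} - \frac{9 K}{8}$)
$f = -1556$ ($f = -2504 + 948 = -1556$)
$Z = \frac{4475}{4}$ ($Z = \left(\frac{9}{8} - - \frac{261}{8}\right) + 1085 = \left(\frac{9}{8} + \frac{261}{8}\right) + 1085 = \frac{135}{4} + 1085 = \frac{4475}{4} \approx 1118.8$)
$Z f = \frac{4475}{4} \left(-1556\right) = -1740775$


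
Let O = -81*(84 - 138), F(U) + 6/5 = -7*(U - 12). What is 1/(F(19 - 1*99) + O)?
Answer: 5/25084 ≈ 0.00019933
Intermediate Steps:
F(U) = 414/5 - 7*U (F(U) = -6/5 - 7*(U - 12) = -6/5 - 7*(-12 + U) = -6/5 + (84 - 7*U) = 414/5 - 7*U)
O = 4374 (O = -81*(-54) = 4374)
1/(F(19 - 1*99) + O) = 1/((414/5 - 7*(19 - 1*99)) + 4374) = 1/((414/5 - 7*(19 - 99)) + 4374) = 1/((414/5 - 7*(-80)) + 4374) = 1/((414/5 + 560) + 4374) = 1/(3214/5 + 4374) = 1/(25084/5) = 5/25084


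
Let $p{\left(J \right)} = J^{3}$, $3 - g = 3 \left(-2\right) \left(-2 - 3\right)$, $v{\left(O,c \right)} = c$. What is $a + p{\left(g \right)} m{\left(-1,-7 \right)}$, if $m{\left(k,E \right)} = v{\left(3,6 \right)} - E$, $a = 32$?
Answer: $-255847$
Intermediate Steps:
$m{\left(k,E \right)} = 6 - E$
$g = -27$ ($g = 3 - 3 \left(-2\right) \left(-2 - 3\right) = 3 - \left(-6\right) \left(-5\right) = 3 - 30 = -27$)
$a + p{\left(g \right)} m{\left(-1,-7 \right)} = 32 + \left(-27\right)^{3} \left(6 - -7\right) = 32 - 19683 \left(6 + 7\right) = 32 - 255879 = -255847$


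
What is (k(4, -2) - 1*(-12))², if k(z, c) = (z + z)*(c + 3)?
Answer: 400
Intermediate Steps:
k(z, c) = 2*z*(3 + c) (k(z, c) = (2*z)*(3 + c) = 2*z*(3 + c))
(k(4, -2) - 1*(-12))² = (2*4*(3 - 2) - 1*(-12))² = (2*4*1 + 12)² = (8 + 12)² = 20² = 400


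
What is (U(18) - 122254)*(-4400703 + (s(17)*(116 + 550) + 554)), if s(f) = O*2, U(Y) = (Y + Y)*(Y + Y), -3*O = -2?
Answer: 532125812038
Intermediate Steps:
O = 2/3 (O = -1/3*(-2) = 2/3 ≈ 0.66667)
U(Y) = 4*Y**2 (U(Y) = (2*Y)*(2*Y) = 4*Y**2)
s(f) = 4/3 (s(f) = (2/3)*2 = 4/3)
(U(18) - 122254)*(-4400703 + (s(17)*(116 + 550) + 554)) = (4*18**2 - 122254)*(-4400703 + (4*(116 + 550)/3 + 554)) = (4*324 - 122254)*(-4400703 + ((4/3)*666 + 554)) = (1296 - 122254)*(-4400703 + (888 + 554)) = -120958*(-4400703 + 1442) = -120958*(-4399261) = 532125812038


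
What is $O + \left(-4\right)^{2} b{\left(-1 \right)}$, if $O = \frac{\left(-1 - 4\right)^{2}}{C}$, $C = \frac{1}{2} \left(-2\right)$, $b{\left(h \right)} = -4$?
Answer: $-89$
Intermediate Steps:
$C = -1$ ($C = \frac{1}{2} \left(-2\right) = -1$)
$O = -25$ ($O = \frac{\left(-1 - 4\right)^{2}}{-1} = \left(-5\right)^{2} \left(-1\right) = 25 \left(-1\right) = -25$)
$O + \left(-4\right)^{2} b{\left(-1 \right)} = -25 + \left(-4\right)^{2} \left(-4\right) = -25 + 16 \left(-4\right) = -25 - 64 = -89$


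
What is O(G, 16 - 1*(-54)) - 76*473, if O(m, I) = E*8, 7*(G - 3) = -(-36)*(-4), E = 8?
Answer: -35884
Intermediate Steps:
G = -123/7 (G = 3 + (-(-36)*(-4))/7 = 3 + (-12*12)/7 = 3 + (1/7)*(-144) = 3 - 144/7 = -123/7 ≈ -17.571)
O(m, I) = 64 (O(m, I) = 8*8 = 64)
O(G, 16 - 1*(-54)) - 76*473 = 64 - 76*473 = 64 - 1*35948 = 64 - 35948 = -35884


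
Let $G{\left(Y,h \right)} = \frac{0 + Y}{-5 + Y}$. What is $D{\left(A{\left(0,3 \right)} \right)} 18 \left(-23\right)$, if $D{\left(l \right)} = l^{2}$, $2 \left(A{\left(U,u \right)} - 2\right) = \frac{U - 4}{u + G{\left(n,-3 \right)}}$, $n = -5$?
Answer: $- \frac{41400}{49} \approx -844.9$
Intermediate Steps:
$G{\left(Y,h \right)} = \frac{Y}{-5 + Y}$
$A{\left(U,u \right)} = 2 + \frac{-4 + U}{2 \left(\frac{1}{2} + u\right)}$ ($A{\left(U,u \right)} = 2 + \frac{\left(U - 4\right) \frac{1}{u - \frac{5}{-5 - 5}}}{2} = 2 + \frac{\left(-4 + U\right) \frac{1}{u - \frac{5}{-10}}}{2} = 2 + \frac{\left(-4 + U\right) \frac{1}{u - - \frac{1}{2}}}{2} = 2 + \frac{\left(-4 + U\right) \frac{1}{u + \frac{1}{2}}}{2} = 2 + \frac{\left(-4 + U\right) \frac{1}{\frac{1}{2} + u}}{2} = 2 + \frac{\frac{1}{\frac{1}{2} + u} \left(-4 + U\right)}{2} = 2 + \frac{-4 + U}{2 \left(\frac{1}{2} + u\right)}$)
$D{\left(A{\left(0,3 \right)} \right)} 18 \left(-23\right) = \left(\frac{-2 + 0 + 4 \cdot 3}{1 + 2 \cdot 3}\right)^{2} \cdot 18 \left(-23\right) = \left(\frac{-2 + 0 + 12}{1 + 6}\right)^{2} \cdot 18 \left(-23\right) = \left(\frac{1}{7} \cdot 10\right)^{2} \cdot 18 \left(-23\right) = \left(\frac{10}{7}\right)^{2} \cdot 18 \left(-23\right) = \frac{100}{49} \cdot 18 \left(-23\right) = \frac{1800}{49} \left(-23\right) = - \frac{41400}{49}$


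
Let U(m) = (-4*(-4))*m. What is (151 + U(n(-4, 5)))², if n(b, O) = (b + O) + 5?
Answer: 61009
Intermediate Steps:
n(b, O) = 5 + O + b (n(b, O) = (O + b) + 5 = 5 + O + b)
U(m) = 16*m
(151 + U(n(-4, 5)))² = (151 + 16*(5 + 5 - 4))² = (151 + 16*6)² = (151 + 96)² = 247² = 61009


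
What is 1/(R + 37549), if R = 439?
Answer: 1/37988 ≈ 2.6324e-5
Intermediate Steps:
1/(R + 37549) = 1/(439 + 37549) = 1/37988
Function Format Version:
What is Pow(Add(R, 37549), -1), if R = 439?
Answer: Rational(1, 37988) ≈ 2.6324e-5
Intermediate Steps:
Pow(Add(R, 37549), -1) = Pow(Add(439, 37549), -1) = Pow(37988, -1) = Rational(1, 37988)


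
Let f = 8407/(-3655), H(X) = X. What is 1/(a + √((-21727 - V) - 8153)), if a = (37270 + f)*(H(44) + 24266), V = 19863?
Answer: 186128102446/168627925733562431779 - 1849*I*√5527/505883777200687295337 ≈ 1.1038e-9 - 2.7173e-16*I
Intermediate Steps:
f = -8407/3655 (f = 8407*(-1/3655) = -8407/3655 ≈ -2.3001)
a = 38957044698/43 (a = (37270 - 8407/3655)*(44 + 24266) = (136213443/3655)*24310 = 38957044698/43 ≈ 9.0598e+8)
1/(a + √((-21727 - V) - 8153)) = 1/(38957044698/43 + √((-21727 - 1*19863) - 8153)) = 1/(38957044698/43 + √((-21727 - 19863) - 8153)) = 1/(38957044698/43 + √(-41590 - 8153)) = 1/(38957044698/43 + √(-49743)) = 1/(38957044698/43 + 3*I*√5527)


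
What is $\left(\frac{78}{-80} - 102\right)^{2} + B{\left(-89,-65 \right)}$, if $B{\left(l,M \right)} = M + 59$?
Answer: $\frac{16956561}{1600} \approx 10598.0$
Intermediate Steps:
$B{\left(l,M \right)} = 59 + M$
$\left(\frac{78}{-80} - 102\right)^{2} + B{\left(-89,-65 \right)} = \left(\frac{78}{-80} - 102\right)^{2} + \left(59 - 65\right) = \left(78 \left(- \frac{1}{80}\right) - 102\right)^{2} - 6 = \left(- \frac{39}{40} - 102\right)^{2} - 6 = \left(- \frac{4119}{40}\right)^{2} - 6 = \frac{16966161}{1600} - 6 = \frac{16956561}{1600}$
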